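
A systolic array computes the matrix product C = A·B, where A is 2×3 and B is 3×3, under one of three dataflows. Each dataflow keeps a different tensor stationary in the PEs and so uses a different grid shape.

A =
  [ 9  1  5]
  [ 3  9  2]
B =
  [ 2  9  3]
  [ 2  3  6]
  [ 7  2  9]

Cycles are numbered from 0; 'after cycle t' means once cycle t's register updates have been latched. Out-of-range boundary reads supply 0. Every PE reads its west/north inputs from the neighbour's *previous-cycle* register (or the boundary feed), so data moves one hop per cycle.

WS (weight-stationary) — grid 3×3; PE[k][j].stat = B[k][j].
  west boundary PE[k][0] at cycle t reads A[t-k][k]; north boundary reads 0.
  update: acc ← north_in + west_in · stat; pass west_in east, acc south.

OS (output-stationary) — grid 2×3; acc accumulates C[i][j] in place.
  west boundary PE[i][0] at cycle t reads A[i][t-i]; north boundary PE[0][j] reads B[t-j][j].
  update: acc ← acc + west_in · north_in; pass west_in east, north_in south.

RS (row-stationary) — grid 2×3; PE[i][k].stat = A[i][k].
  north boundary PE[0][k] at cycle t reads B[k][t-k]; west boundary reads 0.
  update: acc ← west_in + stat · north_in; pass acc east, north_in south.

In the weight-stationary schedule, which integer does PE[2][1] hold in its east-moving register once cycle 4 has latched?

register = 2

Tracing WS — 3×3 array, target PE[2][1]:
  0: (1,1).acc=0  regs=<0,0>
  0: (2,0).acc=0  regs=<0,0>
  0: (2,1).acc=0  regs=<0,0>
  1: (1,1).acc=0  regs=<0,0>
  1: (2,0).acc=0  regs=<0,0>
  1: (2,1).acc=0  regs=<0,0>
  2: (1,1).acc=84  regs=<1,84>
  2: (2,0).acc=55  regs=<5,55>
  2: (2,1).acc=0  regs=<0,0>
  3: (1,1).acc=54  regs=<9,54>
  3: (2,0).acc=38  regs=<2,38>
  3: (2,1).acc=94  regs=<5,94>
  4: (1,1).acc=0  regs=<0,0>
  4: (2,0).acc=0  regs=<0,0>
  4: (2,1).acc=58  regs=<2,58>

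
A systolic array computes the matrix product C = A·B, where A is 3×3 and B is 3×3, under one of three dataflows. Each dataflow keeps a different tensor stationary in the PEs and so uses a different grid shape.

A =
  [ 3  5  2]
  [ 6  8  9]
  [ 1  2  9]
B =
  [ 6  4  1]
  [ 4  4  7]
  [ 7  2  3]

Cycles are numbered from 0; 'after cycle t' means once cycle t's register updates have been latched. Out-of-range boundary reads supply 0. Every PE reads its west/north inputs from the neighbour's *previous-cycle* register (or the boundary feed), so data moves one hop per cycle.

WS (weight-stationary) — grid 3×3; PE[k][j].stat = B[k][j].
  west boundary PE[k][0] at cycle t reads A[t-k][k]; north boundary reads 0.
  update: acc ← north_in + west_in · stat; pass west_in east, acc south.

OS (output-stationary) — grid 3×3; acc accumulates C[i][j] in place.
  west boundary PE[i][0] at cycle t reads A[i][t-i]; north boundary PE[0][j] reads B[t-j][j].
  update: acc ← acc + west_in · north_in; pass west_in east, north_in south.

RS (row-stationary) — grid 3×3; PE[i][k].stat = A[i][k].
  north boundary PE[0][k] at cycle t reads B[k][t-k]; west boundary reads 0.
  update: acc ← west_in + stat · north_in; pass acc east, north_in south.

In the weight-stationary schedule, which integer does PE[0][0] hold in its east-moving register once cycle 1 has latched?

WS on a 3×3 grid — tracing PE[0][0] and its feeders:
  0: (0,0).acc=18  regs=<3,18>
  1: (0,0).acc=36  regs=<6,36>

register = 6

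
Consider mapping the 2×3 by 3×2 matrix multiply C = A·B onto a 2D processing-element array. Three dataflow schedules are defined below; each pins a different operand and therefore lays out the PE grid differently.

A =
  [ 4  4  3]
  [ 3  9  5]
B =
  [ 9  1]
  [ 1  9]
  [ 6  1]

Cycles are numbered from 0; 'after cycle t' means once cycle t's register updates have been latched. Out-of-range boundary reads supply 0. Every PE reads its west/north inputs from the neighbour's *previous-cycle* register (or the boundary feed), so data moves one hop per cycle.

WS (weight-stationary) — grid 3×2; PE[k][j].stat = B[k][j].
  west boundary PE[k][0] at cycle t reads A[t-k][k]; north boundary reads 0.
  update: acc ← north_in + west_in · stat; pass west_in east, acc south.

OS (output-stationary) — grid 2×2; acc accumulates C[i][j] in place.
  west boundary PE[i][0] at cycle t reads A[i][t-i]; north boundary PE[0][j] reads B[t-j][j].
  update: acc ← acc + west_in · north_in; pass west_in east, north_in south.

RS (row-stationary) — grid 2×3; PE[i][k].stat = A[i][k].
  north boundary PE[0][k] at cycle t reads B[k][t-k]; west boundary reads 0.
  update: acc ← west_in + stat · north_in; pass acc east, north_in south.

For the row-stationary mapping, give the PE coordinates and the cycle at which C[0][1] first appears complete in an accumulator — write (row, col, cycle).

(row, col, cycle) = (0, 2, 3)

Under RS, C[0][1] lands at PE[0][2]:
  t=0 PE[0][2]: acc=0 h=0 v=0
  t=1 PE[0][2]: acc=0 h=0 v=0
  t=2 PE[0][2]: acc=58 h=58 v=6
  t=3 PE[0][2]: acc=43 h=43 v=1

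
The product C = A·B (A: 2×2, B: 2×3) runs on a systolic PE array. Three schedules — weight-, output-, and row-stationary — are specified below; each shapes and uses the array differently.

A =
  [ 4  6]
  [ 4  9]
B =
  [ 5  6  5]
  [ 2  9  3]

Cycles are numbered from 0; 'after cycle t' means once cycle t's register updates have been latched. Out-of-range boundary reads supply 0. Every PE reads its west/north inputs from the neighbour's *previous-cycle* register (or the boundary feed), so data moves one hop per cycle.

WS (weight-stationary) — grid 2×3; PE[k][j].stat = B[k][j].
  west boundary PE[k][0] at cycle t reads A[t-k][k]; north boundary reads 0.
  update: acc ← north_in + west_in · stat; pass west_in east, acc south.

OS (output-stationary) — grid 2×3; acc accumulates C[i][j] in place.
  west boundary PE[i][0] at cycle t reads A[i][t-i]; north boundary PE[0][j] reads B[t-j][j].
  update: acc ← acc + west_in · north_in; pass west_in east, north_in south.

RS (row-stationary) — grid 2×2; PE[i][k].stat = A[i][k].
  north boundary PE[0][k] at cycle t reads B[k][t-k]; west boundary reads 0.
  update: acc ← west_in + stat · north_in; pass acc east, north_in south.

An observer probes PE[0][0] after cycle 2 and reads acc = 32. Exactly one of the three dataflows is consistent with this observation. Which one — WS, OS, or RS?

Under WS (2×3), PE[0][0]:
  step 0 · PE0,0: acc=20; fwd→4 fwd↓20
  step 1 · PE0,0: acc=20; fwd→4 fwd↓20
  step 2 · PE0,0: acc=0; fwd→0 fwd↓0
Under OS (2×3), PE[0][0]:
  step 0 · PE0,0: acc=20; fwd→4 fwd↓5
  step 1 · PE0,0: acc=32; fwd→6 fwd↓2
  step 2 · PE0,0: acc=32; fwd→0 fwd↓0
Under RS (2×2), PE[0][0]:
  step 0 · PE0,0: acc=20; fwd→20 fwd↓5
  step 1 · PE0,0: acc=24; fwd→24 fwd↓6
  step 2 · PE0,0: acc=20; fwd→20 fwd↓5

dataflow = OS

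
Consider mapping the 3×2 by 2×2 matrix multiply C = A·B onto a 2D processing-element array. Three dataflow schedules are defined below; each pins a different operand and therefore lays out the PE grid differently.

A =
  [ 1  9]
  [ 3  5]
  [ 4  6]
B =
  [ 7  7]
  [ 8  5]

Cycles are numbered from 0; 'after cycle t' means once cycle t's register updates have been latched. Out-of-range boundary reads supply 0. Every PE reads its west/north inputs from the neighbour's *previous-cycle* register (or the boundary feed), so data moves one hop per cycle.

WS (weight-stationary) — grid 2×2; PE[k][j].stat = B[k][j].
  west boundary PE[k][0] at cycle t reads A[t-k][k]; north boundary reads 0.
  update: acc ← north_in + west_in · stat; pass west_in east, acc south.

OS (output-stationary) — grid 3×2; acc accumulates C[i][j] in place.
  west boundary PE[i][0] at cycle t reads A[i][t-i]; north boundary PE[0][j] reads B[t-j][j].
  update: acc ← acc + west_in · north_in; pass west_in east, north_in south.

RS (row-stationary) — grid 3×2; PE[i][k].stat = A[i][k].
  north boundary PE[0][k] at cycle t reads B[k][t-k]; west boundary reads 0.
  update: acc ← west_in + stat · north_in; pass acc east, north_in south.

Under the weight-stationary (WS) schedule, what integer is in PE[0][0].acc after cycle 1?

PE[0][0].acc = 21

WS 2×2: PE[0][0] cycle-by-cycle (with neighbour feeds):
  [0] (0,0) acc=7 (h:1 v:7)
  [1] (0,0) acc=21 (h:3 v:21)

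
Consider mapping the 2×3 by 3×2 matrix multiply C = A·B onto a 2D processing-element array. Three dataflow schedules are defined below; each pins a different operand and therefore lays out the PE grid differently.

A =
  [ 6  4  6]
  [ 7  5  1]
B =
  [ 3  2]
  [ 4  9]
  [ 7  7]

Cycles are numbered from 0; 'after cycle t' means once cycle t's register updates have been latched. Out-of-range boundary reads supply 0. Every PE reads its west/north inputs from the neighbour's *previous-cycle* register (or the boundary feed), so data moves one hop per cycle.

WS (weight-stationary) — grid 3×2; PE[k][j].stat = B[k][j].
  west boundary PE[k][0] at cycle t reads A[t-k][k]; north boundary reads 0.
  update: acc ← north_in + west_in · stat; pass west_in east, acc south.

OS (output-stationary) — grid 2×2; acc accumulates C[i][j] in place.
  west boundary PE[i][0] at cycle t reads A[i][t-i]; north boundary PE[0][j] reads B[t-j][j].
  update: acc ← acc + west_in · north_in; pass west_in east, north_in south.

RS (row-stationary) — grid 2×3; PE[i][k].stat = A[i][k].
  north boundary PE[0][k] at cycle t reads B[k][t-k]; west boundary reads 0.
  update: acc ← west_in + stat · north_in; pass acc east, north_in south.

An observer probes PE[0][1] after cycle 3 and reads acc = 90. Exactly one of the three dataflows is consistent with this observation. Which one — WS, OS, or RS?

dataflow = OS

Under WS (3×2), PE[0][1]:
  0: (0,1).acc=0  regs=<0,0>
  1: (0,1).acc=12  regs=<6,12>
  2: (0,1).acc=14  regs=<7,14>
  3: (0,1).acc=0  regs=<0,0>
Under OS (2×2), PE[0][1]:
  0: (0,1).acc=0  regs=<0,0>
  1: (0,1).acc=12  regs=<6,2>
  2: (0,1).acc=48  regs=<4,9>
  3: (0,1).acc=90  regs=<6,7>
Under RS (2×3), PE[0][1]:
  0: (0,1).acc=0  regs=<0,0>
  1: (0,1).acc=34  regs=<34,4>
  2: (0,1).acc=48  regs=<48,9>
  3: (0,1).acc=0  regs=<0,0>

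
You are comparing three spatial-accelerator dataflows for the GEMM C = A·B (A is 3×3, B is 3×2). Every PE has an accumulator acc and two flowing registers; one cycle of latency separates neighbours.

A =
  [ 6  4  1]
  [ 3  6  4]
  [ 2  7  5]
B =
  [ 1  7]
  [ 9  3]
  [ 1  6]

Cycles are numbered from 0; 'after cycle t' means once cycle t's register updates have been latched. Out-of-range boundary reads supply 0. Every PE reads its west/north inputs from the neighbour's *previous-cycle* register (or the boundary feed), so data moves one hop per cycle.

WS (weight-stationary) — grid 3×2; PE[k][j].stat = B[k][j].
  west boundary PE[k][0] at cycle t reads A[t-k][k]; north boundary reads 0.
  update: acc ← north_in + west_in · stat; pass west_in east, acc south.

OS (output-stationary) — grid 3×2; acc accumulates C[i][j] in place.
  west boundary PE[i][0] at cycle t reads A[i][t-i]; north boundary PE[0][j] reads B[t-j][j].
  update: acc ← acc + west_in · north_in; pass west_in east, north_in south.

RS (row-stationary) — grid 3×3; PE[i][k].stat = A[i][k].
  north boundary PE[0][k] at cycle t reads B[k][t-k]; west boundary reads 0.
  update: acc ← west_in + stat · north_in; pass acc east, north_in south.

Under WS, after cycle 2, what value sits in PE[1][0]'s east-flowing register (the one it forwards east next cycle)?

register = 6

WS (3×2). Following PE[1][0] plus its west/north inputs:
  0: (0,0).acc=6  regs=<6,6>
  0: (1,0).acc=0  regs=<0,0>
  1: (0,0).acc=3  regs=<3,3>
  1: (1,0).acc=42  regs=<4,42>
  2: (0,0).acc=2  regs=<2,2>
  2: (1,0).acc=57  regs=<6,57>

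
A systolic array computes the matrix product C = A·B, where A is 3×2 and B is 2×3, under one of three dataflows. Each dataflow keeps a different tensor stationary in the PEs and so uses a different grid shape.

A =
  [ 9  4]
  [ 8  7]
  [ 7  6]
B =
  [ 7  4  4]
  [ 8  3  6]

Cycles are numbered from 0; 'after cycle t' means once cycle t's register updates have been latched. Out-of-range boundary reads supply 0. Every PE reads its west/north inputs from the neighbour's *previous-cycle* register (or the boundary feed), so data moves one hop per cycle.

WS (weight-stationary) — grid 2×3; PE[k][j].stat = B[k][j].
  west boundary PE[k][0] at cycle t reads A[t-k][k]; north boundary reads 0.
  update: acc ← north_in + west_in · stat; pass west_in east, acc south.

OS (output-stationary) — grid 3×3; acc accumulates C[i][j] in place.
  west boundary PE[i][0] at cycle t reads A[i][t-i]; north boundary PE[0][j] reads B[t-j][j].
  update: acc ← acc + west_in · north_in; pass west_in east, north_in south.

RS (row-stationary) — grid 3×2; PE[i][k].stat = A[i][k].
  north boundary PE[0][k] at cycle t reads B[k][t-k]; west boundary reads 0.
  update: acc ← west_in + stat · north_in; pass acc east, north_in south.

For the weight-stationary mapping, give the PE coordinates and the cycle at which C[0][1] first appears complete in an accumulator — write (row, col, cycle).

(row, col, cycle) = (1, 1, 2)

WS: C[0][1] accumulates in PE[1][1]:
  @0  [1,1]  acc 0  |  →0  ↓0
  @1  [1,1]  acc 0  |  →0  ↓0
  @2  [1,1]  acc 48  |  →4  ↓48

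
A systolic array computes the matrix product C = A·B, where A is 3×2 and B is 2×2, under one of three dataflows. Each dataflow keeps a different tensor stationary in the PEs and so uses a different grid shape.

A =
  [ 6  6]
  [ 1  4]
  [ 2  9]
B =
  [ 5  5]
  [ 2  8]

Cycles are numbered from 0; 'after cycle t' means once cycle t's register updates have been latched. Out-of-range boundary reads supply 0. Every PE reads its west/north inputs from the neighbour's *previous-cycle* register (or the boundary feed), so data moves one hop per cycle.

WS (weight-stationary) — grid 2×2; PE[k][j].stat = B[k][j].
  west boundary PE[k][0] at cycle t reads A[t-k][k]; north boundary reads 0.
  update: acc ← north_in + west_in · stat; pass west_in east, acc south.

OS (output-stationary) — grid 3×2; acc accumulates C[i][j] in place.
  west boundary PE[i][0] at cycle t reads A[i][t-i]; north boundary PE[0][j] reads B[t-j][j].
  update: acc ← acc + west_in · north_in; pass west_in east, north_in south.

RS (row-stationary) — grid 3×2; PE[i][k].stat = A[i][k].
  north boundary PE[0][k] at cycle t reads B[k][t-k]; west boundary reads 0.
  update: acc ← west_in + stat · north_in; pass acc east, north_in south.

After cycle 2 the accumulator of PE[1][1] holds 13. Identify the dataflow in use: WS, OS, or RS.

dataflow = RS

— WS: 2×2; PE[1][1] trace:
  @0  [1,1]  acc 0  |  →0  ↓0
  @1  [1,1]  acc 0  |  →0  ↓0
  @2  [1,1]  acc 78  |  →6  ↓78
— OS: 3×2; PE[1][1] trace:
  @0  [1,1]  acc 0  |  →0  ↓0
  @1  [1,1]  acc 0  |  →0  ↓0
  @2  [1,1]  acc 5  |  →1  ↓5
— RS: 3×2; PE[1][1] trace:
  @0  [1,1]  acc 0  |  →0  ↓0
  @1  [1,1]  acc 0  |  →0  ↓0
  @2  [1,1]  acc 13  |  →13  ↓2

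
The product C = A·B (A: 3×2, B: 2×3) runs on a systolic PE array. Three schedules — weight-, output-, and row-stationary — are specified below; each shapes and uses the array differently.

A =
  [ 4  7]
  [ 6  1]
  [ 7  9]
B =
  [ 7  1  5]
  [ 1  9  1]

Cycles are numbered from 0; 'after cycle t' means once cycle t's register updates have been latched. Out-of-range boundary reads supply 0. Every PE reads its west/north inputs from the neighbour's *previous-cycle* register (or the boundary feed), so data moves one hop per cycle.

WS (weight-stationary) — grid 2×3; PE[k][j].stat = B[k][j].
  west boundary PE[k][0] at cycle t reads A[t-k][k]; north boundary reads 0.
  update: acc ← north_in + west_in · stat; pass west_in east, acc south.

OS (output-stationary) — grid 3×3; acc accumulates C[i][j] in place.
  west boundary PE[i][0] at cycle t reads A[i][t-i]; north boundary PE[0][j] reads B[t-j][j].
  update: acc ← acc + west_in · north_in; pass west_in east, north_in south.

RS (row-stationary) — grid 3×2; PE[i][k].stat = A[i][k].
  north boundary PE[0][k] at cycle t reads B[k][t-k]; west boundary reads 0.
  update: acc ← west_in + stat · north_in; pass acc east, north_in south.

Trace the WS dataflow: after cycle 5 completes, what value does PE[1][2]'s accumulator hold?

PE[1][2].acc = 44

WS on a 2×3 grid — tracing PE[1][2] and its feeders:
  [0] (0,2) acc=0 (h:0 v:0)
  [0] (1,1) acc=0 (h:0 v:0)
  [0] (1,2) acc=0 (h:0 v:0)
  [1] (0,2) acc=0 (h:0 v:0)
  [1] (1,1) acc=0 (h:0 v:0)
  [1] (1,2) acc=0 (h:0 v:0)
  [2] (0,2) acc=20 (h:4 v:20)
  [2] (1,1) acc=67 (h:7 v:67)
  [2] (1,2) acc=0 (h:0 v:0)
  [3] (0,2) acc=30 (h:6 v:30)
  [3] (1,1) acc=15 (h:1 v:15)
  [3] (1,2) acc=27 (h:7 v:27)
  [4] (0,2) acc=35 (h:7 v:35)
  [4] (1,1) acc=88 (h:9 v:88)
  [4] (1,2) acc=31 (h:1 v:31)
  [5] (0,2) acc=0 (h:0 v:0)
  [5] (1,1) acc=0 (h:0 v:0)
  [5] (1,2) acc=44 (h:9 v:44)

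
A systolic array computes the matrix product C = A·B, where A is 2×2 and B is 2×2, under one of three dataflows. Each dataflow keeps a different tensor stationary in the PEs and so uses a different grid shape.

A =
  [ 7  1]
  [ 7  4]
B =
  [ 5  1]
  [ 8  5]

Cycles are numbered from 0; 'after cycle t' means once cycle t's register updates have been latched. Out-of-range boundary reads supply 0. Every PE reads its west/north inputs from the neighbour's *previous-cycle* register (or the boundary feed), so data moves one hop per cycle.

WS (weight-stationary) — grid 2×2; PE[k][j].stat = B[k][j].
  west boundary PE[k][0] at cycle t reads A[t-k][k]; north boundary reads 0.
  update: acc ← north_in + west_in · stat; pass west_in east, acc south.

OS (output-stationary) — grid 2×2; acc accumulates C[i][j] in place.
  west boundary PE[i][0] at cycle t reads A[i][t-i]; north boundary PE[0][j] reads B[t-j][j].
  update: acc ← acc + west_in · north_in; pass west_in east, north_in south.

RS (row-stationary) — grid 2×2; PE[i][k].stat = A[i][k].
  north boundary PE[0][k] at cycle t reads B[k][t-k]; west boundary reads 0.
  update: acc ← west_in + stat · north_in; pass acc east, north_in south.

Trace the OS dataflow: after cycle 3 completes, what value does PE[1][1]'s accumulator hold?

OS (2×2). Following PE[1][1] plus its west/north inputs:
  0: (0,1).acc=0  regs=<0,0>
  0: (1,0).acc=0  regs=<0,0>
  0: (1,1).acc=0  regs=<0,0>
  1: (0,1).acc=7  regs=<7,1>
  1: (1,0).acc=35  regs=<7,5>
  1: (1,1).acc=0  regs=<0,0>
  2: (0,1).acc=12  regs=<1,5>
  2: (1,0).acc=67  regs=<4,8>
  2: (1,1).acc=7  regs=<7,1>
  3: (0,1).acc=12  regs=<0,0>
  3: (1,0).acc=67  regs=<0,0>
  3: (1,1).acc=27  regs=<4,5>

PE[1][1].acc = 27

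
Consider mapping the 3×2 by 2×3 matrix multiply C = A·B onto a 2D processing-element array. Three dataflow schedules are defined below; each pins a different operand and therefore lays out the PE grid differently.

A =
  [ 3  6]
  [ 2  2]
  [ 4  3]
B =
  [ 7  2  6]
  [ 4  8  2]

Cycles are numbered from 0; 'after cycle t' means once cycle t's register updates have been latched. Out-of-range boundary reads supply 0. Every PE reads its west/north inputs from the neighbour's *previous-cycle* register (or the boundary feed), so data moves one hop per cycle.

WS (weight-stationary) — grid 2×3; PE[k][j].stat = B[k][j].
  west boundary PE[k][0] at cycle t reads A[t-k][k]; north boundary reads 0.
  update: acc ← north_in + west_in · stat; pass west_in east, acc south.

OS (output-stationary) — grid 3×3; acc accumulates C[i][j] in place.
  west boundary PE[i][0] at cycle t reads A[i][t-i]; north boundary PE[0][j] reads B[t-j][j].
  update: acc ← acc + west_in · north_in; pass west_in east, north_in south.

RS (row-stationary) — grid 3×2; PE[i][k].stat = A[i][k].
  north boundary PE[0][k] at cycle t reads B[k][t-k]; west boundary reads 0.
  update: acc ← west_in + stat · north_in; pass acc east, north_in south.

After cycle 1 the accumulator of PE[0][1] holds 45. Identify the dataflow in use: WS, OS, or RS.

Under WS (2×3), PE[0][1]:
  step 0 · PE0,1: acc=0; fwd→0 fwd↓0
  step 1 · PE0,1: acc=6; fwd→3 fwd↓6
Under OS (3×3), PE[0][1]:
  step 0 · PE0,1: acc=0; fwd→0 fwd↓0
  step 1 · PE0,1: acc=6; fwd→3 fwd↓2
Under RS (3×2), PE[0][1]:
  step 0 · PE0,1: acc=0; fwd→0 fwd↓0
  step 1 · PE0,1: acc=45; fwd→45 fwd↓4

dataflow = RS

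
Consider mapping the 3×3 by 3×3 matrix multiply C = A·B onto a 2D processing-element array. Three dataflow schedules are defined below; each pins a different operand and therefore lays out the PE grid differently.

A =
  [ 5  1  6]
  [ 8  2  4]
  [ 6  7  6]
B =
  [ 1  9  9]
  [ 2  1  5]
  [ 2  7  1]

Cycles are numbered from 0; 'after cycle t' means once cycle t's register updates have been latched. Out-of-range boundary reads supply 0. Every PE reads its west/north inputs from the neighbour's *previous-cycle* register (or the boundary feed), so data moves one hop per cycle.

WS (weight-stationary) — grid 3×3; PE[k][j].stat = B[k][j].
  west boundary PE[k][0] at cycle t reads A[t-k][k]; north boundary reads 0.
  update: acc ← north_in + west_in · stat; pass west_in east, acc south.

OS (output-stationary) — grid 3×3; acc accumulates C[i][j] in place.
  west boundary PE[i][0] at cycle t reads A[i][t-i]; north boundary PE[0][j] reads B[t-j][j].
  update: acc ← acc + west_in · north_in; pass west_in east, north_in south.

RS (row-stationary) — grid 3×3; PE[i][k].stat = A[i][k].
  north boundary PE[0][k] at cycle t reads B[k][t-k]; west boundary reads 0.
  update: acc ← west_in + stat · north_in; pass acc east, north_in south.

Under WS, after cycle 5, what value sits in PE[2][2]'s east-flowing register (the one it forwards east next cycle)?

WS on a 3×3 grid — tracing PE[2][2] and its feeders:
  [0] (1,2) acc=0 (h:0 v:0)
  [0] (2,1) acc=0 (h:0 v:0)
  [0] (2,2) acc=0 (h:0 v:0)
  [1] (1,2) acc=0 (h:0 v:0)
  [1] (2,1) acc=0 (h:0 v:0)
  [1] (2,2) acc=0 (h:0 v:0)
  [2] (1,2) acc=0 (h:0 v:0)
  [2] (2,1) acc=0 (h:0 v:0)
  [2] (2,2) acc=0 (h:0 v:0)
  [3] (1,2) acc=50 (h:1 v:50)
  [3] (2,1) acc=88 (h:6 v:88)
  [3] (2,2) acc=0 (h:0 v:0)
  [4] (1,2) acc=82 (h:2 v:82)
  [4] (2,1) acc=102 (h:4 v:102)
  [4] (2,2) acc=56 (h:6 v:56)
  [5] (1,2) acc=89 (h:7 v:89)
  [5] (2,1) acc=103 (h:6 v:103)
  [5] (2,2) acc=86 (h:4 v:86)

register = 4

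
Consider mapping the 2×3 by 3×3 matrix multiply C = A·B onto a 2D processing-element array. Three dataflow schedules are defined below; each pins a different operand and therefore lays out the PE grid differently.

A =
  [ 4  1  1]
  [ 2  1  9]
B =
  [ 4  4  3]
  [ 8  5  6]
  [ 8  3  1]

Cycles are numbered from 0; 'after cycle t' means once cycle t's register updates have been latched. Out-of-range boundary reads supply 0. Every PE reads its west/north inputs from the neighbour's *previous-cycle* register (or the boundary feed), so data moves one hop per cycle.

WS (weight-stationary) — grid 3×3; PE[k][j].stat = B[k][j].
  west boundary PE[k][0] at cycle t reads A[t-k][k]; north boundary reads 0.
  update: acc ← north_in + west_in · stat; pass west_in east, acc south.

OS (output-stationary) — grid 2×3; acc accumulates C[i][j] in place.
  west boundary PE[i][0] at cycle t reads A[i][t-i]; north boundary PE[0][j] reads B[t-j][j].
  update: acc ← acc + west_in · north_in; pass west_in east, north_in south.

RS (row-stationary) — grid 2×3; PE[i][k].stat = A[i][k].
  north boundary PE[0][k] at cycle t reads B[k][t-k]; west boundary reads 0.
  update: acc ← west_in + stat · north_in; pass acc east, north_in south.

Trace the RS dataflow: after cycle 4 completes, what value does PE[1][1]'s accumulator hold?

RS 2×3: PE[1][1] cycle-by-cycle (with neighbour feeds):
  [0] (0,1) acc=0 (h:0 v:0)
  [0] (1,0) acc=0 (h:0 v:0)
  [0] (1,1) acc=0 (h:0 v:0)
  [1] (0,1) acc=24 (h:24 v:8)
  [1] (1,0) acc=8 (h:8 v:4)
  [1] (1,1) acc=0 (h:0 v:0)
  [2] (0,1) acc=21 (h:21 v:5)
  [2] (1,0) acc=8 (h:8 v:4)
  [2] (1,1) acc=16 (h:16 v:8)
  [3] (0,1) acc=18 (h:18 v:6)
  [3] (1,0) acc=6 (h:6 v:3)
  [3] (1,1) acc=13 (h:13 v:5)
  [4] (0,1) acc=0 (h:0 v:0)
  [4] (1,0) acc=0 (h:0 v:0)
  [4] (1,1) acc=12 (h:12 v:6)

PE[1][1].acc = 12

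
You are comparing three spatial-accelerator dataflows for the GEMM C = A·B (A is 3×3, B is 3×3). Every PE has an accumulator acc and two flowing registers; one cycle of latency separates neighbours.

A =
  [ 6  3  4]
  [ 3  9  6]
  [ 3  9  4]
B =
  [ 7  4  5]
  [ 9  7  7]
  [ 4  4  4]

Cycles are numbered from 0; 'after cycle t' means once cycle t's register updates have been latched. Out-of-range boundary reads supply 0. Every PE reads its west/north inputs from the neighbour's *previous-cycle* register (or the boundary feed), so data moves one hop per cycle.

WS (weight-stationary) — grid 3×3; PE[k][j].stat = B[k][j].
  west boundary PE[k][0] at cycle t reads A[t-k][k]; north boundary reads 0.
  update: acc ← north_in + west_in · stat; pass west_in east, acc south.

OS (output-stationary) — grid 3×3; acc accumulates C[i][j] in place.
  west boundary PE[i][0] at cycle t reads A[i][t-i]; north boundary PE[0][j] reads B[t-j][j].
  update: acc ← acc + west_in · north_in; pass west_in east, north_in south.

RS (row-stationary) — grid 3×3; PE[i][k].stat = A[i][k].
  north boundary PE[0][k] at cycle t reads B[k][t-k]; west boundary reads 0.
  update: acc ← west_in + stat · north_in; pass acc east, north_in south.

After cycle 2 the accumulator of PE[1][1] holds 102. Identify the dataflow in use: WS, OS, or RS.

Under WS (3×3), PE[1][1]:
  t=0 PE[1][1]: acc=0 h=0 v=0
  t=1 PE[1][1]: acc=0 h=0 v=0
  t=2 PE[1][1]: acc=45 h=3 v=45
Under OS (3×3), PE[1][1]:
  t=0 PE[1][1]: acc=0 h=0 v=0
  t=1 PE[1][1]: acc=0 h=0 v=0
  t=2 PE[1][1]: acc=12 h=3 v=4
Under RS (3×3), PE[1][1]:
  t=0 PE[1][1]: acc=0 h=0 v=0
  t=1 PE[1][1]: acc=0 h=0 v=0
  t=2 PE[1][1]: acc=102 h=102 v=9

dataflow = RS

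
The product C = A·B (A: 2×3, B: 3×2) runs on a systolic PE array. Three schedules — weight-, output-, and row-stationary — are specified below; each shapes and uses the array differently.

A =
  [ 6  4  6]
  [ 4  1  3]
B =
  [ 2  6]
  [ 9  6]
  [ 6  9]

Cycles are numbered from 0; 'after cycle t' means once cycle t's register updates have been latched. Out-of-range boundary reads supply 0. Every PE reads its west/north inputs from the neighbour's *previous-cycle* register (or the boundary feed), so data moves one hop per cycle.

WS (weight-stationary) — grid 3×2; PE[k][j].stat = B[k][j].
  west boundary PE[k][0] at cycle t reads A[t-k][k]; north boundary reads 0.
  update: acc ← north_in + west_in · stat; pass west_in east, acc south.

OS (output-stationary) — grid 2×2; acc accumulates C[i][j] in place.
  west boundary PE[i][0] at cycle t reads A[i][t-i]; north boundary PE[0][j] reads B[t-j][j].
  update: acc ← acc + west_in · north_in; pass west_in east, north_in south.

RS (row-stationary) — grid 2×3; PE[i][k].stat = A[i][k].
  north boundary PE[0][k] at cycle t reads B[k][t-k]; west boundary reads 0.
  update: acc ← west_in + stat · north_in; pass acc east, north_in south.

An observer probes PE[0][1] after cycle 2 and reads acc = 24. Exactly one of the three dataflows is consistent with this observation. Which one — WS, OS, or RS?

Under WS (3×2), PE[0][1]:
  @0  [0,1]  acc 0  |  →0  ↓0
  @1  [0,1]  acc 36  |  →6  ↓36
  @2  [0,1]  acc 24  |  →4  ↓24
Under OS (2×2), PE[0][1]:
  @0  [0,1]  acc 0  |  →0  ↓0
  @1  [0,1]  acc 36  |  →6  ↓6
  @2  [0,1]  acc 60  |  →4  ↓6
Under RS (2×3), PE[0][1]:
  @0  [0,1]  acc 0  |  →0  ↓0
  @1  [0,1]  acc 48  |  →48  ↓9
  @2  [0,1]  acc 60  |  →60  ↓6

dataflow = WS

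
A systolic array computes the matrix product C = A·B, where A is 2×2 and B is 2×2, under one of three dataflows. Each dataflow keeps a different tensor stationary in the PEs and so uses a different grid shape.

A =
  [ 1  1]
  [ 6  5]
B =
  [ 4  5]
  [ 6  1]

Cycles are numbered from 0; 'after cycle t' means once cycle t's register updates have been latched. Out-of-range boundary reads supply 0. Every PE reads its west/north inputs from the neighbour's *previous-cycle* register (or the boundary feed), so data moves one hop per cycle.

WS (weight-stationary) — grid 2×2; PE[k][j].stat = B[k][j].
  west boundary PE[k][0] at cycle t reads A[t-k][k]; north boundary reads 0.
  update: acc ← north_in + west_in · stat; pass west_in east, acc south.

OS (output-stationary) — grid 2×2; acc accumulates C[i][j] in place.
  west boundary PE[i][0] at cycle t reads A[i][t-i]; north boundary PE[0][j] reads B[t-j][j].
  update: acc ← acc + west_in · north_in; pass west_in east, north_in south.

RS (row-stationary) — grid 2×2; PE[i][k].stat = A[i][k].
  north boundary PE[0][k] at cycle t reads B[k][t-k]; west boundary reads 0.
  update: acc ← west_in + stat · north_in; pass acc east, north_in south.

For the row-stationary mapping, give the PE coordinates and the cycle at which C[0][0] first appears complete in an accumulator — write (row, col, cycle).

RS — PE[0][1] is where C[0][0] collects:
  t=0 PE[0][1]: acc=0 h=0 v=0
  t=1 PE[0][1]: acc=10 h=10 v=6

(row, col, cycle) = (0, 1, 1)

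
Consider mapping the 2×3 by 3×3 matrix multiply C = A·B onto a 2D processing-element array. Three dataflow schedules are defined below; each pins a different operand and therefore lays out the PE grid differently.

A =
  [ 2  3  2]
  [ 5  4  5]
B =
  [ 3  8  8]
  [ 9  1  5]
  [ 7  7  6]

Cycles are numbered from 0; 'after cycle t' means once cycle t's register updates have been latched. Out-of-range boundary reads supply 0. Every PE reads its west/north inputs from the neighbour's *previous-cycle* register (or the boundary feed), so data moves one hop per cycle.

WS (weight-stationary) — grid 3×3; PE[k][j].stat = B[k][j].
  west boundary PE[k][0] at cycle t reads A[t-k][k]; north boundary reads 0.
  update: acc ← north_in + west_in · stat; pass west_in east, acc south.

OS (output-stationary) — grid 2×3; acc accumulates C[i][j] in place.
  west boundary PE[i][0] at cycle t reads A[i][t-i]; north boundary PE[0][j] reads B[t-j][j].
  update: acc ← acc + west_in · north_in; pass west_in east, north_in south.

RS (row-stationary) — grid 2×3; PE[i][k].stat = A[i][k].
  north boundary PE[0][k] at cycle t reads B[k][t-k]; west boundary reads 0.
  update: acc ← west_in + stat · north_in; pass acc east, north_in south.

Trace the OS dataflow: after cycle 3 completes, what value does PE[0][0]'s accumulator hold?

OS (2×3). Following PE[0][0] plus its west/north inputs:
  c0 r0c0: 6 / 2 / 3
  c1 r0c0: 33 / 3 / 9
  c2 r0c0: 47 / 2 / 7
  c3 r0c0: 47 / 0 / 0

PE[0][0].acc = 47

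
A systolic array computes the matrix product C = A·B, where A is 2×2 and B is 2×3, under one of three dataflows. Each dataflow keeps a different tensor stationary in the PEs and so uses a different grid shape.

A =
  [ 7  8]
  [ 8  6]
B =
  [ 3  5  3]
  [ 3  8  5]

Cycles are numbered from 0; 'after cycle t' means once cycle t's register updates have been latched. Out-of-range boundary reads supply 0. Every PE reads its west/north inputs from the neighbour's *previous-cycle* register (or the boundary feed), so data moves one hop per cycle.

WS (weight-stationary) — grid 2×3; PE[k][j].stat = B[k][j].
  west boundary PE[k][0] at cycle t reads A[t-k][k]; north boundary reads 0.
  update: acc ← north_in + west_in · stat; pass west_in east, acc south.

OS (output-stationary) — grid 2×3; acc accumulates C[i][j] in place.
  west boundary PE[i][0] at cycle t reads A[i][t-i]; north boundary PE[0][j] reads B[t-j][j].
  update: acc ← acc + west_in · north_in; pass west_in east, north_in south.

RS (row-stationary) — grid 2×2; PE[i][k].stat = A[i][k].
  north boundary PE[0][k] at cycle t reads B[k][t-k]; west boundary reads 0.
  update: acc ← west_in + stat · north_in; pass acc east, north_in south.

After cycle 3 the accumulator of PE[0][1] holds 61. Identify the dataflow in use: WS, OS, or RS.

dataflow = RS

— WS: 2×3; PE[0][1] trace:
  step 0 · PE0,1: acc=0; fwd→0 fwd↓0
  step 1 · PE0,1: acc=35; fwd→7 fwd↓35
  step 2 · PE0,1: acc=40; fwd→8 fwd↓40
  step 3 · PE0,1: acc=0; fwd→0 fwd↓0
— OS: 2×3; PE[0][1] trace:
  step 0 · PE0,1: acc=0; fwd→0 fwd↓0
  step 1 · PE0,1: acc=35; fwd→7 fwd↓5
  step 2 · PE0,1: acc=99; fwd→8 fwd↓8
  step 3 · PE0,1: acc=99; fwd→0 fwd↓0
— RS: 2×2; PE[0][1] trace:
  step 0 · PE0,1: acc=0; fwd→0 fwd↓0
  step 1 · PE0,1: acc=45; fwd→45 fwd↓3
  step 2 · PE0,1: acc=99; fwd→99 fwd↓8
  step 3 · PE0,1: acc=61; fwd→61 fwd↓5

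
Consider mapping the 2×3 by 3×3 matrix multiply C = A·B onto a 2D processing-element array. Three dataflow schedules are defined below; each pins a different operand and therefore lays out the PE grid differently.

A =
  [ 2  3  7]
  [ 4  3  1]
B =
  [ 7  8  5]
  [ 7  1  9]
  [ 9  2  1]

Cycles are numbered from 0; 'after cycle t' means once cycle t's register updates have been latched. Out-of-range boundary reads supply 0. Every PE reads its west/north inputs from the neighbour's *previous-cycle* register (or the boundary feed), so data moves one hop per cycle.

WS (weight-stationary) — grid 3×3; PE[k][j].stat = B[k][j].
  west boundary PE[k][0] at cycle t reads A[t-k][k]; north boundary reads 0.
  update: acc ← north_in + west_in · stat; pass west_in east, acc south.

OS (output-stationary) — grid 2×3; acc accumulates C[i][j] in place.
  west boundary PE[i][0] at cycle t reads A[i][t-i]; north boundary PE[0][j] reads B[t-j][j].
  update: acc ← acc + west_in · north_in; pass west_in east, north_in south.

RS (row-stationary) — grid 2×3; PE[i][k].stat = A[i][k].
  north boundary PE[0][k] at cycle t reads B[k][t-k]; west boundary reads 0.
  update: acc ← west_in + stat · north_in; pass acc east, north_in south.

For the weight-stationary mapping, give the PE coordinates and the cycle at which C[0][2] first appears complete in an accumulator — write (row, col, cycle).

(row, col, cycle) = (2, 2, 4)

WS — PE[2][2] is where C[0][2] collects:
  @0  [2,2]  acc 0  |  →0  ↓0
  @1  [2,2]  acc 0  |  →0  ↓0
  @2  [2,2]  acc 0  |  →0  ↓0
  @3  [2,2]  acc 0  |  →0  ↓0
  @4  [2,2]  acc 44  |  →7  ↓44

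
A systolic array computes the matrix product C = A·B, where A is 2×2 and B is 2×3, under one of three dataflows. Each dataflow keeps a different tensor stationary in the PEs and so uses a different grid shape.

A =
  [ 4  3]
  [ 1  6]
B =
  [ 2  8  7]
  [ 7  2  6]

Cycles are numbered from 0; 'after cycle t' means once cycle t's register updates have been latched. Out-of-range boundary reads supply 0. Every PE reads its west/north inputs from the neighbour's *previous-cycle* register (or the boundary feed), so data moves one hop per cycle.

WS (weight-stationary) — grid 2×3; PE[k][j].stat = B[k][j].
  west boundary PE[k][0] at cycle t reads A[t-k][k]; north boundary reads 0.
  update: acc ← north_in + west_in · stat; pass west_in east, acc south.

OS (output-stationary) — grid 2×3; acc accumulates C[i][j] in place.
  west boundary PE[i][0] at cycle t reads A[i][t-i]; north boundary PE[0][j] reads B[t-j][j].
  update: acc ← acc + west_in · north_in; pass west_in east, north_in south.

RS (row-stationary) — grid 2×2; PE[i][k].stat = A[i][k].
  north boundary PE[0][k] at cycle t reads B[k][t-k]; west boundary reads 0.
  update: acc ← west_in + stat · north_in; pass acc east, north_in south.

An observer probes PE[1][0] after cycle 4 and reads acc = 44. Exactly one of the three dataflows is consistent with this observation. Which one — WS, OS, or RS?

dataflow = OS

WS [2×3] PE[1][0] across cycles:
  step 0 · PE1,0: acc=0; fwd→0 fwd↓0
  step 1 · PE1,0: acc=29; fwd→3 fwd↓29
  step 2 · PE1,0: acc=44; fwd→6 fwd↓44
  step 3 · PE1,0: acc=0; fwd→0 fwd↓0
  step 4 · PE1,0: acc=0; fwd→0 fwd↓0
OS [2×3] PE[1][0] across cycles:
  step 0 · PE1,0: acc=0; fwd→0 fwd↓0
  step 1 · PE1,0: acc=2; fwd→1 fwd↓2
  step 2 · PE1,0: acc=44; fwd→6 fwd↓7
  step 3 · PE1,0: acc=44; fwd→0 fwd↓0
  step 4 · PE1,0: acc=44; fwd→0 fwd↓0
RS [2×2] PE[1][0] across cycles:
  step 0 · PE1,0: acc=0; fwd→0 fwd↓0
  step 1 · PE1,0: acc=2; fwd→2 fwd↓2
  step 2 · PE1,0: acc=8; fwd→8 fwd↓8
  step 3 · PE1,0: acc=7; fwd→7 fwd↓7
  step 4 · PE1,0: acc=0; fwd→0 fwd↓0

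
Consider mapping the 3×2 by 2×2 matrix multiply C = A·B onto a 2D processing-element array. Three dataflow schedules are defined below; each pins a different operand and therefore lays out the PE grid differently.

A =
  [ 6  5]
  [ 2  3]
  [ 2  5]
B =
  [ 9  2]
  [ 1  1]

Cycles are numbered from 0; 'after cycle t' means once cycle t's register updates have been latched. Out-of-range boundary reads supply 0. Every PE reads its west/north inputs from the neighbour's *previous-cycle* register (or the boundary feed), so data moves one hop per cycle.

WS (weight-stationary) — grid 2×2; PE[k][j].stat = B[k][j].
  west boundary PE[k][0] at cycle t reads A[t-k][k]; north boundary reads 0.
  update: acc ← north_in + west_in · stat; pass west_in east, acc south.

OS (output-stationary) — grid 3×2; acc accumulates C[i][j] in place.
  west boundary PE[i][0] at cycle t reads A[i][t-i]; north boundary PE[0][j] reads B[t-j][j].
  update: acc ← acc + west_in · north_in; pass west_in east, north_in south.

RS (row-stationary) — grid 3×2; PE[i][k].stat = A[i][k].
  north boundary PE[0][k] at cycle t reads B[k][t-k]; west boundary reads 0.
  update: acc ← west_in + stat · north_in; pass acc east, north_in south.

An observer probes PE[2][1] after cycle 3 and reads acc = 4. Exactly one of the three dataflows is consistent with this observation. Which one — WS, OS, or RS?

— WS: 2×2 array has no PE[2][1].
— OS: 3×2; PE[2][1] trace:
  t=0 PE[2][1]: acc=0 h=0 v=0
  t=1 PE[2][1]: acc=0 h=0 v=0
  t=2 PE[2][1]: acc=0 h=0 v=0
  t=3 PE[2][1]: acc=4 h=2 v=2
— RS: 3×2; PE[2][1] trace:
  t=0 PE[2][1]: acc=0 h=0 v=0
  t=1 PE[2][1]: acc=0 h=0 v=0
  t=2 PE[2][1]: acc=0 h=0 v=0
  t=3 PE[2][1]: acc=23 h=23 v=1

dataflow = OS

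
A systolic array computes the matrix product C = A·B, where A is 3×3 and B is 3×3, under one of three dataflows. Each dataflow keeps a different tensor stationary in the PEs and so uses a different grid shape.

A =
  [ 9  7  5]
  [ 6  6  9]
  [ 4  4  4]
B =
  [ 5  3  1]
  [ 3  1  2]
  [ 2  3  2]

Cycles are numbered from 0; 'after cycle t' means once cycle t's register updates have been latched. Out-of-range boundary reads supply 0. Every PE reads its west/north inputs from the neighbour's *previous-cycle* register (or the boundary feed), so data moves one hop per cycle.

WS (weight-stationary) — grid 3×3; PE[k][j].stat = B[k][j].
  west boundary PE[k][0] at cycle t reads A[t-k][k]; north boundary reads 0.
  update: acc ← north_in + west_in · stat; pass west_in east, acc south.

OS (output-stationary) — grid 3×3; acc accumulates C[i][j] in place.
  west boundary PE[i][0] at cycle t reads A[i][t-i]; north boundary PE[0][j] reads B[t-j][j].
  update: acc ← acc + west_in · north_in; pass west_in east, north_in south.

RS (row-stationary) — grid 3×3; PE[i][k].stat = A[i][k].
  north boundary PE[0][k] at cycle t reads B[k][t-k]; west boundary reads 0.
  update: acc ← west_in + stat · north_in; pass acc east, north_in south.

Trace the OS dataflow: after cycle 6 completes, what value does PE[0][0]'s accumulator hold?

Tracing OS — 3×3 array, target PE[0][0]:
  0: (0,0).acc=45  regs=<9,5>
  1: (0,0).acc=66  regs=<7,3>
  2: (0,0).acc=76  regs=<5,2>
  3: (0,0).acc=76  regs=<0,0>
  4: (0,0).acc=76  regs=<0,0>
  5: (0,0).acc=76  regs=<0,0>
  6: (0,0).acc=76  regs=<0,0>

PE[0][0].acc = 76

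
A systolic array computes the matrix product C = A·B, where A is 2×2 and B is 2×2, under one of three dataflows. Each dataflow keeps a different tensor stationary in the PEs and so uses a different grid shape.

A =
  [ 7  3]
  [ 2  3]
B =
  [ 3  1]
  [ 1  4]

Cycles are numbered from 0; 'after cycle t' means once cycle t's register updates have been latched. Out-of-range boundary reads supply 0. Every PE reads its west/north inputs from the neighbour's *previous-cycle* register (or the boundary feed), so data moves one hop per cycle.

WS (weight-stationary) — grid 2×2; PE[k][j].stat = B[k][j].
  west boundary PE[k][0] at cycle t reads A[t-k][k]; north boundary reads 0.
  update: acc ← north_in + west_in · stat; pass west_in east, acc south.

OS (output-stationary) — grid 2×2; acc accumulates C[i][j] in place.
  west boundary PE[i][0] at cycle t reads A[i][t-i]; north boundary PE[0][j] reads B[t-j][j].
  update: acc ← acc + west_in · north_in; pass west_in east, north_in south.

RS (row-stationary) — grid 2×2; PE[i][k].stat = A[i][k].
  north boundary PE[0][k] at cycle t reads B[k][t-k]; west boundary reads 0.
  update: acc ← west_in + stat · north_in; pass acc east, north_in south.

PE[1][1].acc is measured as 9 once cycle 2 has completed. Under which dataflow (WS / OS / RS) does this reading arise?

dataflow = RS

— WS: 2×2; PE[1][1] trace:
  t=0 PE[1][1]: acc=0 h=0 v=0
  t=1 PE[1][1]: acc=0 h=0 v=0
  t=2 PE[1][1]: acc=19 h=3 v=19
— OS: 2×2; PE[1][1] trace:
  t=0 PE[1][1]: acc=0 h=0 v=0
  t=1 PE[1][1]: acc=0 h=0 v=0
  t=2 PE[1][1]: acc=2 h=2 v=1
— RS: 2×2; PE[1][1] trace:
  t=0 PE[1][1]: acc=0 h=0 v=0
  t=1 PE[1][1]: acc=0 h=0 v=0
  t=2 PE[1][1]: acc=9 h=9 v=1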